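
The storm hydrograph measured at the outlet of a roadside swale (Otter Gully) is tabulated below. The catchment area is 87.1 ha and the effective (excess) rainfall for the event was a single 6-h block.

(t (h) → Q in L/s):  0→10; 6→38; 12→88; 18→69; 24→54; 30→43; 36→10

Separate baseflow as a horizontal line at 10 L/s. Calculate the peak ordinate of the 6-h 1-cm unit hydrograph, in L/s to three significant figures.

Direct runoff: 0.0, 28.0, 78.0, 59.0, 44.0, 33.0, 0.0 L/s; ΣQ_DR = 242.0 L/s, peak = 78.0 L/s.
Runoff depth d = ΣQ_DR·Δt / A = 242.0 × 21600 / (87.1 ha) = 6.001 mm.
The 1-cm UH is the DRH scaled by (10 mm)/d, so U_p = 78.0 × 10/6.001 = 130 L/s.

U_p ≈ 130 L/s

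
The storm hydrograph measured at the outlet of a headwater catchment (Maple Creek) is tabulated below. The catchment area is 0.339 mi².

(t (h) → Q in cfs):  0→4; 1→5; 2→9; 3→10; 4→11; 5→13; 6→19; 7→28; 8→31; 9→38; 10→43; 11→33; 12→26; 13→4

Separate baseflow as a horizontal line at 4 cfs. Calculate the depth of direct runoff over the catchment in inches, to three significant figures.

d ≈ 0.996 in

Direct runoff: 0.0, 1.0, 5.0, 6.0, 7.0, 9.0, 15.0, 24.0, 27.0, 34.0, 39.0, 29.0, 22.0, 0.0 cfs; ΣQ_DR = 218.0 cfs.
V = ΣQ_DR · Δt = 218.0 × 3600 s = 7.848 × 10^5 ft³.
Over A = 0.339 mi², depth = V / A = 0.996 in.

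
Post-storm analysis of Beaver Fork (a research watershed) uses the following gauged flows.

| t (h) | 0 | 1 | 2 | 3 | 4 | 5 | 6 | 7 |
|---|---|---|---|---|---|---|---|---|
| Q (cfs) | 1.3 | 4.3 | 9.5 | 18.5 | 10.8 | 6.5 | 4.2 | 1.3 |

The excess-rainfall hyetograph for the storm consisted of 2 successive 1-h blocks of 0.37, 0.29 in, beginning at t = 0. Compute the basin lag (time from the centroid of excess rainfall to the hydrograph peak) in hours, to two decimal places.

t_L ≈ 2.06 h

Centroid of excess rainfall: t_c = Σ P_i·t̄_i / ΣP_i = 0.9394 h (block centres at 0.5, 1.5 h).
Hydrograph peak occurs at t = 3 h, so basin lag t_L = 3 − 0.9394 = 2.06 h.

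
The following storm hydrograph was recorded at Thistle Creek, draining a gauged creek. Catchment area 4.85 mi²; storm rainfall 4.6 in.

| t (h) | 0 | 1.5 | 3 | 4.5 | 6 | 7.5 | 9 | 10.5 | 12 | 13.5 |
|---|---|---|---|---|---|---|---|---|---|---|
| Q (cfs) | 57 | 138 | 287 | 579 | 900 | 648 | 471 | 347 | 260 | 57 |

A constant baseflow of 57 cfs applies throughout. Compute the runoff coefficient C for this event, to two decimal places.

C ≈ 0.33

ΣQ_DR = 3174 cfs; V = ΣQ_DR·Δt = 1.714 × 10^7 ft³.
Runoff depth d = V / A = 1.521 in.
C = d / P = 1.521 / 4.6 = 0.33.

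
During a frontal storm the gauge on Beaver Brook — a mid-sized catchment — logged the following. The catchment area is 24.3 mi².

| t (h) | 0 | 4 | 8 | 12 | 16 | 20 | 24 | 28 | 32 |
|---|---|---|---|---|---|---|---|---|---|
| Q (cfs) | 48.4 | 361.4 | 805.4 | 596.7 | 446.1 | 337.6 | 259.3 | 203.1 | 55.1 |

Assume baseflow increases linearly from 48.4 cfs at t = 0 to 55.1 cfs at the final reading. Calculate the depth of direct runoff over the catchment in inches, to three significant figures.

d ≈ 0.675 in

Direct runoff: 0.00, 312.16, 755.33, 545.79, 394.35, 285.01, 205.88, 148.84, 0.00 cfs; ΣQ_DR = 2647 cfs.
V = ΣQ_DR · Δt = 2647 × 14400 s = 3.812 × 10^7 ft³.
Over A = 24.3 mi², depth = V / A = 0.675 in.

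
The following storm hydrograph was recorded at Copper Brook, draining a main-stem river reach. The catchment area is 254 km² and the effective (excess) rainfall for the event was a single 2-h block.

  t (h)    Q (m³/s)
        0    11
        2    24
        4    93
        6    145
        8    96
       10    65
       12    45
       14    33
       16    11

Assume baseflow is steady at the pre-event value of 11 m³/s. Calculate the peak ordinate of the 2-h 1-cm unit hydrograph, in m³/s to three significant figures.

Direct runoff: 0.0, 13.0, 82.0, 134.0, 85.0, 54.0, 34.0, 22.0, 0.0 m³/s; ΣQ_DR = 424.0 m³/s, peak = 134.0 m³/s.
Runoff depth d = ΣQ_DR·Δt / A = 424.0 × 7200 / (254 km²) = 12.02 mm.
The 1-cm UH is the DRH scaled by (10 mm)/d, so U_p = 134.0 × 10/12.02 = 111 m³/s.

U_p ≈ 111 m³/s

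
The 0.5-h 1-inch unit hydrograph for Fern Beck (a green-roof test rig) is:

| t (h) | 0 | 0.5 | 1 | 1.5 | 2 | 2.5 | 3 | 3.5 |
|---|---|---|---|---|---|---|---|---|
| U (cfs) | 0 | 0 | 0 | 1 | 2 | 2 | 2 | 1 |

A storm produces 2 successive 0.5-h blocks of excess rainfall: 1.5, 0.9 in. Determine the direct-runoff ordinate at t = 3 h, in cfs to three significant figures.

Q ≈ 4.80 cfs

By discrete convolution, Q_j = Σ (P_i / 1 in) · U_{j−i}.
At t = 3 h (j=6): Q = (1.5/1)·2 + (0.9/1)·2 = 4.80 cfs.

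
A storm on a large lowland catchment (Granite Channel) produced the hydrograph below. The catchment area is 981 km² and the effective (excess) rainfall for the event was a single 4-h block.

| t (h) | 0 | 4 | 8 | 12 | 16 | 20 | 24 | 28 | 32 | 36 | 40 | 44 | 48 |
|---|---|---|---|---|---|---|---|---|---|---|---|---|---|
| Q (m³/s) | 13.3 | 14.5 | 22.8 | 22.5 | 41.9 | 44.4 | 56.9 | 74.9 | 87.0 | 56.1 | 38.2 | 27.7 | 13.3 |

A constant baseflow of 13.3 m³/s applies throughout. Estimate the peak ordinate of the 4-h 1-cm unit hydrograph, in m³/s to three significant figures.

U_p ≈ 147 m³/s

Direct runoff: 0.0, 1.2, 9.5, 9.2, 28.6, 31.1, 43.6, 61.6, 73.7, 42.8, 24.9, 14.4, 0.0 m³/s; ΣQ_DR = 340.6 m³/s, peak = 73.7 m³/s.
Runoff depth d = ΣQ_DR·Δt / A = 340.6 × 14400 / (981 km²) = 5.000 mm.
The 1-cm UH is the DRH scaled by (10 mm)/d, so U_p = 73.7 × 10/5.000 = 147 m³/s.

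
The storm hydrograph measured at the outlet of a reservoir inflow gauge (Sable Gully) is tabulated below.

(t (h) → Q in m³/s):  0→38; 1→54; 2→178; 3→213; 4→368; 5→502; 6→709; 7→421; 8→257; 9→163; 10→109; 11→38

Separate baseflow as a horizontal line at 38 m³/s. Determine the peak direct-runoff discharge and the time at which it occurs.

Q_p = 671.0 m³/s at t = 6 h

Subtracting baseflow gives direct-runoff ordinates: 0.0, 16.0, 140.0, 175.0, 330.0, 464.0, 671.0, 383.0, 219.0, 125.0, 71.0, 0.0 m³/s.
The maximum is 671.0 m³/s, occurring at the reading for t = 6 h.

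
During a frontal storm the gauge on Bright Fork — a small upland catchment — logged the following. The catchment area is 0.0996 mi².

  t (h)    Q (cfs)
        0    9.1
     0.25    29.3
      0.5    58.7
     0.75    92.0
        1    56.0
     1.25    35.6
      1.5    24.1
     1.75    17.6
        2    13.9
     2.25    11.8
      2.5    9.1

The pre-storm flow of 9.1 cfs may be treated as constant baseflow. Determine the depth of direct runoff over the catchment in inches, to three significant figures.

d ≈ 1.00 in

Direct runoff: 0.0, 20.2, 49.6, 82.9, 46.9, 26.5, 15.0, 8.5, 4.8, 2.7, 0.0 cfs; ΣQ_DR = 257.1 cfs.
V = ΣQ_DR · Δt = 257.1 × 900 s = 2.314 × 10^5 ft³.
Over A = 0.0996 mi², depth = V / A = 1.00 in.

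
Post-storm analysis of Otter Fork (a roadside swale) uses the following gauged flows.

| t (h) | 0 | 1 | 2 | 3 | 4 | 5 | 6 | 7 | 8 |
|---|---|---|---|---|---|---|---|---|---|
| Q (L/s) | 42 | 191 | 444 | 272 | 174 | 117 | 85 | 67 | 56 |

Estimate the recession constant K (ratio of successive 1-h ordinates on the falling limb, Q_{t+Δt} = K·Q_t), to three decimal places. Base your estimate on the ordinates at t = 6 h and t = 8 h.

Using the recession-limb readings at t = 6 h and t = 8 h: Q falls from 85 to 56 L/s over 2 intervals.
K = (Q₂/Q₁)^(1/2) = (56/85)^(1/2) = 0.812.

K ≈ 0.812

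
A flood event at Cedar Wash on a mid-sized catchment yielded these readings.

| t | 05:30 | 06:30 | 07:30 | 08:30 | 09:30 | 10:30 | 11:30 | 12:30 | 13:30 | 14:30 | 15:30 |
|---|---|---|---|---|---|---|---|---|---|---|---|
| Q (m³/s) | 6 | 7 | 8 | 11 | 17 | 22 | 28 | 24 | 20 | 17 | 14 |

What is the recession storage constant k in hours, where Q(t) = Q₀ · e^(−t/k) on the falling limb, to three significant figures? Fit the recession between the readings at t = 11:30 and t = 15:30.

k ≈ 5.77 h

On the falling limb, Q drops from 28 to 14 m³/s between t = 11:30 and t = 15:30 (Δt = 4 h).
k = −Δt / ln(Q₂/Q₁) = −4 / ln(14/28) = 5.77 h.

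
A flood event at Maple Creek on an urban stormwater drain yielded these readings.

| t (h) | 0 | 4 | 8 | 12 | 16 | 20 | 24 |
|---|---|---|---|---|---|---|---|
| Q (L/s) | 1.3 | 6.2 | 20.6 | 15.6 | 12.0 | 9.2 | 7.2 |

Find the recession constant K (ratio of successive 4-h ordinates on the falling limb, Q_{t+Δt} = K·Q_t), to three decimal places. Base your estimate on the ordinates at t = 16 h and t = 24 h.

K ≈ 0.775

Using the recession-limb readings at t = 16 h and t = 24 h: Q falls from 12.0 to 7.2 L/s over 2 intervals.
K = (Q₂/Q₁)^(1/2) = (7.2/12.0)^(1/2) = 0.775.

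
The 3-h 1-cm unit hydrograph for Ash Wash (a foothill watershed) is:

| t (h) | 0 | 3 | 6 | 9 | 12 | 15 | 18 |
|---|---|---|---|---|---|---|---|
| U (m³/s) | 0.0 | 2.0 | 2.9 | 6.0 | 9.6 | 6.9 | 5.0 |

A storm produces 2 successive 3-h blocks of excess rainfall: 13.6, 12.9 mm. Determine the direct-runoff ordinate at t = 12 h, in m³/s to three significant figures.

Q ≈ 20.8 m³/s

By discrete convolution, Q_j = Σ (P_i / 10 mm) · U_{j−i}.
At t = 12 h (j=4): Q = (13.6/10)·9.6 + (12.9/10)·6.0 = 20.8 m³/s.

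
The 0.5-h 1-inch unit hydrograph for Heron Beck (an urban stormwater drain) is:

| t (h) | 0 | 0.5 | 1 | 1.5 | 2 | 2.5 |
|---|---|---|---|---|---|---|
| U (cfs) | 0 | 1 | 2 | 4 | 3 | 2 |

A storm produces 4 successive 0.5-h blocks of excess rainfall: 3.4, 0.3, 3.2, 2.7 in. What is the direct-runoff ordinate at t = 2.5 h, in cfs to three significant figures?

Q ≈ 25.9 cfs

By discrete convolution, Q_j = Σ (P_i / 1 in) · U_{j−i}.
At t = 2.5 h (j=5): Q = (3.4/1)·2 + (0.3/1)·3 + (3.2/1)·4 + (2.7/1)·2 = 25.9 cfs.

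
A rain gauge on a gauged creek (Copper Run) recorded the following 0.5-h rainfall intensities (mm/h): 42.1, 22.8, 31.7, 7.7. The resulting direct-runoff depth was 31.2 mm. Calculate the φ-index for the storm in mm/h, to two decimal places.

φ ≈ 11.40 mm/h

Only the 3 blocks with intensity above φ contribute runoff: 42.1, 22.8, 31.7 mm/h.
Σ(I−φ)·Δt = d  ⇒  (42.1+22.8+31.7 − 3φ)·0.5 = 31.2
φ = (96.60 − 31.2/0.5) / 3 = 11.40 mm/h.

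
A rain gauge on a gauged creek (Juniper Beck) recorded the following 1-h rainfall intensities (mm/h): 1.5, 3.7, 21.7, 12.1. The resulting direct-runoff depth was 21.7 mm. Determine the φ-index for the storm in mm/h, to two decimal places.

φ ≈ 6.05 mm/h

Only the 2 blocks with intensity above φ contribute runoff: 21.7, 12.1 mm/h.
Σ(I−φ)·Δt = d  ⇒  (21.7+12.1 − 2φ)·1 = 21.7
φ = (33.80 − 21.7/1) / 2 = 6.05 mm/h.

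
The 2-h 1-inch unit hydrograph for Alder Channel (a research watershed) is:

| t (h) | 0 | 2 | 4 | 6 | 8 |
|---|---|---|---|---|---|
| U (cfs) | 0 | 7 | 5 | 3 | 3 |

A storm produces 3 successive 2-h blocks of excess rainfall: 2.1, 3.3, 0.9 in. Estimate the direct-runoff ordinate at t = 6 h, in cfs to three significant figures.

By discrete convolution, Q_j = Σ (P_i / 1 in) · U_{j−i}.
At t = 6 h (j=3): Q = (2.1/1)·3 + (3.3/1)·5 + (0.9/1)·7 = 29.1 cfs.

Q ≈ 29.1 cfs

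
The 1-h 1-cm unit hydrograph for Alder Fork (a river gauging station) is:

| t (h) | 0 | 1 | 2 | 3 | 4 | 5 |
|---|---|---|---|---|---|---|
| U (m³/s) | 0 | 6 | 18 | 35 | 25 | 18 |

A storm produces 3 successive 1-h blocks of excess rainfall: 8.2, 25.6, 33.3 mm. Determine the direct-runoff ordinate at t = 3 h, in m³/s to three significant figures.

By discrete convolution, Q_j = Σ (P_i / 10 mm) · U_{j−i}.
At t = 3 h (j=3): Q = (8.2/10)·35 + (25.6/10)·18 + (33.3/10)·6 = 94.8 m³/s.

Q ≈ 94.8 m³/s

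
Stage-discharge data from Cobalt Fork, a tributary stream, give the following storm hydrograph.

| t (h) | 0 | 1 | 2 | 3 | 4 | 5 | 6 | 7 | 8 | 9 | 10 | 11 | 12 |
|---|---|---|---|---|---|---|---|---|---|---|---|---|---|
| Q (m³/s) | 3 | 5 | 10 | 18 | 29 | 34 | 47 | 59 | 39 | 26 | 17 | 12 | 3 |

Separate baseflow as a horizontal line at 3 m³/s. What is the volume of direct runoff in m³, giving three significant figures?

Direct-runoff ordinates (Q − Q_b): 0.0, 2.0, 7.0, 15.0, 26.0, 31.0, 44.0, 56.0, 36.0, 23.0, 14.0, 9.0, 0.0 m³/s.
ΣQ_DR = 263.0 m³/s.
With Δt = 1 h = 3600 s, V = ΣQ_DR · Δt = 263.0 × 3600 = 9.47 × 10^5 m³.

V ≈ 9.47 × 10^5 m³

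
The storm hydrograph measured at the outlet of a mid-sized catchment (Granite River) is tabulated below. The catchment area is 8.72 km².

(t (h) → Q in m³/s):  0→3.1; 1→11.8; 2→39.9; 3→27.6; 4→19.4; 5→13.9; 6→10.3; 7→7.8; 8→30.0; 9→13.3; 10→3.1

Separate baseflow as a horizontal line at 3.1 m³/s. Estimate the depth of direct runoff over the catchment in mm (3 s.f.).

Direct runoff: 0.0, 8.7, 36.8, 24.5, 16.3, 10.8, 7.2, 4.7, 26.9, 10.2, 0.0 m³/s; ΣQ_DR = 146.1 m³/s.
V = ΣQ_DR · Δt = 146.1 × 3600 s = 5.260 × 10^5 m³.
Over A = 8.72 km², depth = V / A = 60.3 mm.

d ≈ 60.3 mm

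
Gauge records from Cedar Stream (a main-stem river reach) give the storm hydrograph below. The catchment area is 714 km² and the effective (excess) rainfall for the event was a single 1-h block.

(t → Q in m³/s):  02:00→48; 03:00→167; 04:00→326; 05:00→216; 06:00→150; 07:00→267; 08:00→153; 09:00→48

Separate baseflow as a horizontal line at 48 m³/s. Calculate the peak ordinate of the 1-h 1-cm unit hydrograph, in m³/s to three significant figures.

Direct runoff: 0.0, 119.0, 278.0, 168.0, 102.0, 219.0, 105.0, 0.0 m³/s; ΣQ_DR = 991.0 m³/s, peak = 278.0 m³/s.
Runoff depth d = ΣQ_DR·Δt / A = 991.0 × 3600 / (714 km²) = 4.997 mm.
The 1-cm UH is the DRH scaled by (10 mm)/d, so U_p = 278.0 × 10/4.997 = 556 m³/s.

U_p ≈ 556 m³/s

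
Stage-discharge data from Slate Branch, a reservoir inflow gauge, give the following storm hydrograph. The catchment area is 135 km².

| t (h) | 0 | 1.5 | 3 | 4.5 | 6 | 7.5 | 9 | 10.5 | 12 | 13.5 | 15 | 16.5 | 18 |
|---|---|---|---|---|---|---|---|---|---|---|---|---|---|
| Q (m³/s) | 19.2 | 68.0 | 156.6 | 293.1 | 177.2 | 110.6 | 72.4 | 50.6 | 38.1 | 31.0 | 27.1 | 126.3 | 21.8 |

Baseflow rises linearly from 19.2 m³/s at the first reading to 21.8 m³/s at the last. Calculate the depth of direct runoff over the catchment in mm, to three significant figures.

d ≈ 37.0 mm

Direct runoff: 0.00, 48.58, 136.97, 273.25, 157.13, 90.32, 51.90, 29.88, 17.17, 9.85, 5.73, 104.72, 0.00 m³/s; ΣQ_DR = 925.5 m³/s.
V = ΣQ_DR · Δt = 925.5 × 5400 s = 4.998 × 10^6 m³.
Over A = 135 km², depth = V / A = 37.0 mm.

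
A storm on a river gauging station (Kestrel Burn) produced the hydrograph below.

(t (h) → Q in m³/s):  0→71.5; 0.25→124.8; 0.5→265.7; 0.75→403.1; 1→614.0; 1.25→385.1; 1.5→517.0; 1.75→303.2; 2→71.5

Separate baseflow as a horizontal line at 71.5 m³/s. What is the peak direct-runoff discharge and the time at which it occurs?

Q_p = 542.5 m³/s at t = 1 h

Subtracting baseflow gives direct-runoff ordinates: 0.0, 53.3, 194.2, 331.6, 542.5, 313.6, 445.5, 231.7, 0.0 m³/s.
The maximum is 542.5 m³/s, occurring at the reading for t = 1 h.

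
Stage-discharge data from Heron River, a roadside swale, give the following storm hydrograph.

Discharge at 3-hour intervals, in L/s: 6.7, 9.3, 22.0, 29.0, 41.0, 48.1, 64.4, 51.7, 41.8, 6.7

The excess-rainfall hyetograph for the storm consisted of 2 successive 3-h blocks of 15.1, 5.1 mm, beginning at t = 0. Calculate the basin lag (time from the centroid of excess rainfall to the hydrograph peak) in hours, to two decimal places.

Centroid of excess rainfall: t_c = Σ P_i·t̄_i / ΣP_i = 2.2574 h (block centres at 1.5, 4.5 h).
Hydrograph peak occurs at t = 18 h, so basin lag t_L = 18 − 2.2574 = 15.74 h.

t_L ≈ 15.74 h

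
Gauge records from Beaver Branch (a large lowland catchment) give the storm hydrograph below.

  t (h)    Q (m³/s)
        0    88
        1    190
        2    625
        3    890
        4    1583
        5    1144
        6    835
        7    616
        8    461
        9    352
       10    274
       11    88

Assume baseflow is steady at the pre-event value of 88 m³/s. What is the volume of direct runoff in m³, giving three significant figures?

V ≈ 2.19 × 10^7 m³

Direct-runoff ordinates (Q − Q_b): 0.0, 102.0, 537.0, 802.0, 1495.0, 1056.0, 747.0, 528.0, 373.0, 264.0, 186.0, 0.0 m³/s.
ΣQ_DR = 6090 m³/s.
With Δt = 1 h = 3600 s, V = ΣQ_DR · Δt = 6090 × 3600 = 2.19 × 10^7 m³.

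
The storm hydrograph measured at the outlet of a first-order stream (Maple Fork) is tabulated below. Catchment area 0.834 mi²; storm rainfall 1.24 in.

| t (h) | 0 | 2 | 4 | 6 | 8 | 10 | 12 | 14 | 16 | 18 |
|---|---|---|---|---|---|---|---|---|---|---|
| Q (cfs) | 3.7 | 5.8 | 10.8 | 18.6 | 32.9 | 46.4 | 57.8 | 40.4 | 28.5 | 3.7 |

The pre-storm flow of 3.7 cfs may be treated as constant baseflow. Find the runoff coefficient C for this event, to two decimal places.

C ≈ 0.63

ΣQ_DR = 211.6 cfs; V = ΣQ_DR·Δt = 1.524 × 10^6 ft³.
Runoff depth d = V / A = 0.7863 in.
C = d / P = 0.7863 / 1.24 = 0.63.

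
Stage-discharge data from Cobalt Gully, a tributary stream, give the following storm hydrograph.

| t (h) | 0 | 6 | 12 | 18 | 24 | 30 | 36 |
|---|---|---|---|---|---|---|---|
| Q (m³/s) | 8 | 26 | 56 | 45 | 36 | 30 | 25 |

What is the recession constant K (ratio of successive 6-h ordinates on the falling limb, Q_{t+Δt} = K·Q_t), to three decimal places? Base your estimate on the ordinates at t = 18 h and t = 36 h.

K ≈ 0.822

Using the recession-limb readings at t = 18 h and t = 36 h: Q falls from 45 to 25 m³/s over 3 intervals.
K = (Q₂/Q₁)^(1/3) = (25/45)^(1/3) = 0.822.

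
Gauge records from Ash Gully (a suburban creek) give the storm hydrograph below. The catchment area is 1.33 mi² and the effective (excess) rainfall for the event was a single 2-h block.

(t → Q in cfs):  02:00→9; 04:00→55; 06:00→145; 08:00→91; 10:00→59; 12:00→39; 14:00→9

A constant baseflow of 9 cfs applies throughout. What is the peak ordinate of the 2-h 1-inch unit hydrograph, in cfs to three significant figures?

U_p ≈ 170 cfs

Direct runoff: 0.0, 46.0, 136.0, 82.0, 50.0, 30.0, 0.0 cfs; ΣQ_DR = 344.0 cfs, peak = 136.0 cfs.
Runoff depth d = ΣQ_DR·Δt / A = 344.0 × 7200 / (1.33 mi²) = 0.8016 in.
The 1-inch UH is the DRH scaled by (1 in)/d, so U_p = 136.0 × 1/0.8016 = 170 cfs.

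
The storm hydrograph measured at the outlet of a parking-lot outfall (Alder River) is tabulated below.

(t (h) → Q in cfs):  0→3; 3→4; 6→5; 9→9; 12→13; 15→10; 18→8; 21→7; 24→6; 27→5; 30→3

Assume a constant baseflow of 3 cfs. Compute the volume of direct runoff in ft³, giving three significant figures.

Direct-runoff ordinates (Q − Q_b): 0.0, 1.0, 2.0, 6.0, 10.0, 7.0, 5.0, 4.0, 3.0, 2.0, 0.0 cfs.
ΣQ_DR = 40.00 cfs.
With Δt = 3 h = 10800 s, V = ΣQ_DR · Δt = 40.00 × 10800 = 4.32 × 10^5 ft³.

V ≈ 4.32 × 10^5 ft³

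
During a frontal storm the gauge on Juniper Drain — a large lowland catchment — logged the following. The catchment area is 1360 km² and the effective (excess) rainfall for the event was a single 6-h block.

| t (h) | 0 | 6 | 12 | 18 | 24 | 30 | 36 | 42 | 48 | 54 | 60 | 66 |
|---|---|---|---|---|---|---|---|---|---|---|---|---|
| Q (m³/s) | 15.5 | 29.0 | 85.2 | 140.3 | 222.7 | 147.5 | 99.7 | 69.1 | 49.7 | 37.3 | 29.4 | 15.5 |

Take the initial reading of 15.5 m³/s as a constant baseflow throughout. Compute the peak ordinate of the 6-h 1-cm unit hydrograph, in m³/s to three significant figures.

U_p ≈ 173 m³/s

Direct runoff: 0.0, 13.5, 69.7, 124.8, 207.2, 132.0, 84.2, 53.6, 34.2, 21.8, 13.9, 0.0 m³/s; ΣQ_DR = 754.9 m³/s, peak = 207.2 m³/s.
Runoff depth d = ΣQ_DR·Δt / A = 754.9 × 21600 / (1360 km²) = 11.99 mm.
The 1-cm UH is the DRH scaled by (10 mm)/d, so U_p = 207.2 × 10/11.99 = 173 m³/s.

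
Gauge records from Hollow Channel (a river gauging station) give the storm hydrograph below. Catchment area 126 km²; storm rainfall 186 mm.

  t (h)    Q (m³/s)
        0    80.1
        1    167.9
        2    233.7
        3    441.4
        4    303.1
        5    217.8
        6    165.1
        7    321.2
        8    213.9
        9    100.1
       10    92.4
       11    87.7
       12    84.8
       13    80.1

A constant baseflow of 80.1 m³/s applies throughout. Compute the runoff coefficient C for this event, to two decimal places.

C ≈ 0.23

ΣQ_DR = 1468 m³/s; V = ΣQ_DR·Δt = 5.284 × 10^6 m³.
Runoff depth d = V / A = 41.94 mm.
C = d / P = 41.94 / 186 = 0.23.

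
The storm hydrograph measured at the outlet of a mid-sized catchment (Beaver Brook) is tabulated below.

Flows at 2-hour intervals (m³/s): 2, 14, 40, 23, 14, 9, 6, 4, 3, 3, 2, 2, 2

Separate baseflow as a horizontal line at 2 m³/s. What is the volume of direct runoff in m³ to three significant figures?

Direct-runoff ordinates (Q − Q_b): 0.0, 12.0, 38.0, 21.0, 12.0, 7.0, 4.0, 2.0, 1.0, 1.0, 0.0, 0.0, 0.0 m³/s.
ΣQ_DR = 98.00 m³/s.
With Δt = 2 h = 7200 s, V = ΣQ_DR · Δt = 98.00 × 7200 = 7.06 × 10^5 m³.

V ≈ 7.06 × 10^5 m³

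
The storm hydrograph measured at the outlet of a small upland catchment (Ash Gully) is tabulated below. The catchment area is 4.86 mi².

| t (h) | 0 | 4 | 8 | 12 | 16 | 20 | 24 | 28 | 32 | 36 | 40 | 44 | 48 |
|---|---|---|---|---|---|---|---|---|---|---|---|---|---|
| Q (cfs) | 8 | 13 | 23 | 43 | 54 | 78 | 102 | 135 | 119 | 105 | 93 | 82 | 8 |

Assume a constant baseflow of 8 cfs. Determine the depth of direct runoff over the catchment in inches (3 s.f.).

d ≈ 0.968 in

Direct runoff: 0.0, 5.0, 15.0, 35.0, 46.0, 70.0, 94.0, 127.0, 111.0, 97.0, 85.0, 74.0, 0.0 cfs; ΣQ_DR = 759.0 cfs.
V = ΣQ_DR · Δt = 759.0 × 14400 s = 1.093 × 10^7 ft³.
Over A = 4.86 mi², depth = V / A = 0.968 in.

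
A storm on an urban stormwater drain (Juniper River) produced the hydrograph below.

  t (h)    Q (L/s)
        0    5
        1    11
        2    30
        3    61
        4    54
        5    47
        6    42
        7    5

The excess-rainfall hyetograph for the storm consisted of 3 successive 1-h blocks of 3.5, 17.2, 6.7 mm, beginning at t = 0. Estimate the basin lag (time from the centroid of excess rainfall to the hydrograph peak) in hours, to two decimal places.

t_L ≈ 1.38 h

Centroid of excess rainfall: t_c = Σ P_i·t̄_i / ΣP_i = 1.6168 h (block centres at 0.5, 1.5, 2.5 h).
Hydrograph peak occurs at t = 3 h, so basin lag t_L = 3 − 1.6168 = 1.38 h.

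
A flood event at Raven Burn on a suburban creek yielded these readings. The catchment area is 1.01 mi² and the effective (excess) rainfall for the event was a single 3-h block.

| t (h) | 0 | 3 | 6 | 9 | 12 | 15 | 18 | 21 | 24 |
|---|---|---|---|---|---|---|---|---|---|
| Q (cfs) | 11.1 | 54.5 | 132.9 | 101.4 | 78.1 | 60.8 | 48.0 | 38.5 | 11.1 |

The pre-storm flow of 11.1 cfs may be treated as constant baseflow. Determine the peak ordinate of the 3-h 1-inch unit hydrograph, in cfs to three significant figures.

Direct runoff: 0.0, 43.4, 121.8, 90.3, 67.0, 49.7, 36.9, 27.4, 0.0 cfs; ΣQ_DR = 436.5 cfs, peak = 121.8 cfs.
Runoff depth d = ΣQ_DR·Δt / A = 436.5 × 10800 / (1.01 mi²) = 2.009 in.
The 1-inch UH is the DRH scaled by (1 in)/d, so U_p = 121.8 × 1/2.009 = 60.6 cfs.

U_p ≈ 60.6 cfs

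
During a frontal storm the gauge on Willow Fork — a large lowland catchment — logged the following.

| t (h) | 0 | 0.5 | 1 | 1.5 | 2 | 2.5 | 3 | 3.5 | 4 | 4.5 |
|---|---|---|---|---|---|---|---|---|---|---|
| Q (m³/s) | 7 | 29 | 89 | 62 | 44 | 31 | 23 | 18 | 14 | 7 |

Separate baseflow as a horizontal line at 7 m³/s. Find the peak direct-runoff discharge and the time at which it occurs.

Q_p = 82.0 m³/s at t = 1 h

Subtracting baseflow gives direct-runoff ordinates: 0.0, 22.0, 82.0, 55.0, 37.0, 24.0, 16.0, 11.0, 7.0, 0.0 m³/s.
The maximum is 82.0 m³/s, occurring at the reading for t = 1 h.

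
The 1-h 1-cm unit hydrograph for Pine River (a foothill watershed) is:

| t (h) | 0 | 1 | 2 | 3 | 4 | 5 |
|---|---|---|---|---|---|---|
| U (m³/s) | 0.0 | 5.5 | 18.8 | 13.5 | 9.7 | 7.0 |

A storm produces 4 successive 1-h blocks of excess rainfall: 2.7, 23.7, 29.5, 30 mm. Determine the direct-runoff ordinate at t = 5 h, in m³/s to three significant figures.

Q ≈ 121 m³/s

By discrete convolution, Q_j = Σ (P_i / 10 mm) · U_{j−i}.
At t = 5 h (j=5): Q = (2.7/10)·7.0 + (23.7/10)·9.7 + (29.5/10)·13.5 + (30/10)·18.8 = 121 m³/s.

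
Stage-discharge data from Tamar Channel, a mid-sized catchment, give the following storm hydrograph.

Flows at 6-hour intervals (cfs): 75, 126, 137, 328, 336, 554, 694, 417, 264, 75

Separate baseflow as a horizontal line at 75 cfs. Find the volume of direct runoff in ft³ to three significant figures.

Direct-runoff ordinates (Q − Q_b): 0.0, 51.0, 62.0, 253.0, 261.0, 479.0, 619.0, 342.0, 189.0, 0.0 cfs.
ΣQ_DR = 2256 cfs.
With Δt = 6 h = 21600 s, V = ΣQ_DR · Δt = 2256 × 21600 = 4.87 × 10^7 ft³.

V ≈ 4.87 × 10^7 ft³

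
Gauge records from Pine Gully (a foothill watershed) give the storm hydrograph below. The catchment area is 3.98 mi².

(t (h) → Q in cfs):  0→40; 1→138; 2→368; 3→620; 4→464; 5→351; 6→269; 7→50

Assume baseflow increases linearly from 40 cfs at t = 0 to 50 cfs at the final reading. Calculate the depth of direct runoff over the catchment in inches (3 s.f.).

Direct runoff: 0.00, 96.57, 325.14, 575.71, 418.29, 303.86, 220.43, 0.00 cfs; ΣQ_DR = 1940 cfs.
V = ΣQ_DR · Δt = 1940 × 3600 s = 6.984 × 10^6 ft³.
Over A = 3.98 mi², depth = V / A = 0.755 in.

d ≈ 0.755 in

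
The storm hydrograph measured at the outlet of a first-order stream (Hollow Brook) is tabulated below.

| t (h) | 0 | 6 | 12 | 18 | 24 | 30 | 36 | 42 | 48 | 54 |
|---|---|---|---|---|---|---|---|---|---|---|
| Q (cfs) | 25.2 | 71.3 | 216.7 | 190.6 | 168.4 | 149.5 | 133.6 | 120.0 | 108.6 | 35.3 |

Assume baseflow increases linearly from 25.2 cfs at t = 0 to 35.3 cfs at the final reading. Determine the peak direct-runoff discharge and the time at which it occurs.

Subtracting baseflow gives direct-runoff ordinates: 0.00, 44.98, 189.26, 162.03, 138.71, 118.69, 101.67, 86.94, 74.42, 0.00 cfs.
The maximum is 189.26 cfs, occurring at the reading for t = 12 h.

Q_p = 189.26 cfs at t = 12 h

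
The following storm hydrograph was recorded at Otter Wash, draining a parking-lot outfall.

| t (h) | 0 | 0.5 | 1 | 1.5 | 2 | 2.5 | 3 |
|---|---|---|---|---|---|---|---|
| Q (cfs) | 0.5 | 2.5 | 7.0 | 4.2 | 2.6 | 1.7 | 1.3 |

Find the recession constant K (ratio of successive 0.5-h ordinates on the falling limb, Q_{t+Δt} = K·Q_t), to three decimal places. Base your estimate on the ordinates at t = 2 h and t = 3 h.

Using the recession-limb readings at t = 2 h and t = 3 h: Q falls from 2.6 to 1.3 cfs over 2 intervals.
K = (Q₂/Q₁)^(1/2) = (1.3/2.6)^(1/2) = 0.707.

K ≈ 0.707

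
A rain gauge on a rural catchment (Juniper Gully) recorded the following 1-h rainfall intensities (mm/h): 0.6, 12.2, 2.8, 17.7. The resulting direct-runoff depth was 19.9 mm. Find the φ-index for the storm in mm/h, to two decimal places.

Only the 2 blocks with intensity above φ contribute runoff: 12.2, 17.7 mm/h.
Σ(I−φ)·Δt = d  ⇒  (12.2+17.7 − 2φ)·1 = 19.9
φ = (29.90 − 19.9/1) / 2 = 5.00 mm/h.

φ ≈ 5.00 mm/h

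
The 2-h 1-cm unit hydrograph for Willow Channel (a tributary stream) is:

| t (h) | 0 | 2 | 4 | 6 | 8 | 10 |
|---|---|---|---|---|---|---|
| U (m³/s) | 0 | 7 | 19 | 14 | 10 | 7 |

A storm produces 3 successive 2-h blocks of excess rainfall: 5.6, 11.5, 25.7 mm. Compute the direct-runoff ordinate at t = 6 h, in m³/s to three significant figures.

Q ≈ 47.7 m³/s

By discrete convolution, Q_j = Σ (P_i / 10 mm) · U_{j−i}.
At t = 6 h (j=3): Q = (5.6/10)·14 + (11.5/10)·19 + (25.7/10)·7 = 47.7 m³/s.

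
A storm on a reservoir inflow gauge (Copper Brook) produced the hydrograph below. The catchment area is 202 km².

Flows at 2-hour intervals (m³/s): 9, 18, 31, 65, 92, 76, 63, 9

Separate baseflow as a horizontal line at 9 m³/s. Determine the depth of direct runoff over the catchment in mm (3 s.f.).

Direct runoff: 0.0, 9.0, 22.0, 56.0, 83.0, 67.0, 54.0, 0.0 m³/s; ΣQ_DR = 291.0 m³/s.
V = ΣQ_DR · Δt = 291.0 × 7200 s = 2.095 × 10^6 m³.
Over A = 202 km², depth = V / A = 10.4 mm.

d ≈ 10.4 mm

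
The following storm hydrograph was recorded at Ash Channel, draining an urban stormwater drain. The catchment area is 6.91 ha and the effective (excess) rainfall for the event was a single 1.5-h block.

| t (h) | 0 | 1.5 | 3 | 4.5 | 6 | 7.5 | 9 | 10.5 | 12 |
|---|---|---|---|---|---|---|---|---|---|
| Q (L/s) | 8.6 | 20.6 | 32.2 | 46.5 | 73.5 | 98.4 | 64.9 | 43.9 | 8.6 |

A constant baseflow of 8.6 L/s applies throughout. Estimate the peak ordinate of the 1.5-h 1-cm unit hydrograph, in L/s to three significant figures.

U_p ≈ 35.9 L/s

Direct runoff: 0.0, 12.0, 23.6, 37.9, 64.9, 89.8, 56.3, 35.3, 0.0 L/s; ΣQ_DR = 319.8 L/s, peak = 89.8 L/s.
Runoff depth d = ΣQ_DR·Δt / A = 319.8 × 5400 / (6.91 ha) = 24.99 mm.
The 1-cm UH is the DRH scaled by (10 mm)/d, so U_p = 89.8 × 10/24.99 = 35.9 L/s.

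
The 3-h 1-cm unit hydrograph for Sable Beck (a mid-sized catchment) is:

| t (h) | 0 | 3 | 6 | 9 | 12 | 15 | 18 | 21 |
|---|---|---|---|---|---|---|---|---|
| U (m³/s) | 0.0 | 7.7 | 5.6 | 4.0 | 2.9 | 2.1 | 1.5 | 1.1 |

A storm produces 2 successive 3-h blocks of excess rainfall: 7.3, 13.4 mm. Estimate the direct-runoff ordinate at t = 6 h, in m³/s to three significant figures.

Q ≈ 14.4 m³/s

By discrete convolution, Q_j = Σ (P_i / 10 mm) · U_{j−i}.
At t = 6 h (j=2): Q = (7.3/10)·5.6 + (13.4/10)·7.7 = 14.4 m³/s.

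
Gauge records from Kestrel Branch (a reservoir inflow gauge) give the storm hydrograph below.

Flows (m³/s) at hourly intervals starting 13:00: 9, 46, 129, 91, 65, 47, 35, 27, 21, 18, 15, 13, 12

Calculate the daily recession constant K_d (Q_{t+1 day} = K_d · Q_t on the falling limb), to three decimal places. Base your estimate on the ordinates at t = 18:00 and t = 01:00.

Between t = 18:00 and t = 01:00 the flow falls from 47 to 12 m³/s over 7×1 h = 7 h.
Per-interval ratio K = (12/47)^(1/7) = 0.8228; K_d = K^(24/1) = 0.009.

K_d ≈ 0.009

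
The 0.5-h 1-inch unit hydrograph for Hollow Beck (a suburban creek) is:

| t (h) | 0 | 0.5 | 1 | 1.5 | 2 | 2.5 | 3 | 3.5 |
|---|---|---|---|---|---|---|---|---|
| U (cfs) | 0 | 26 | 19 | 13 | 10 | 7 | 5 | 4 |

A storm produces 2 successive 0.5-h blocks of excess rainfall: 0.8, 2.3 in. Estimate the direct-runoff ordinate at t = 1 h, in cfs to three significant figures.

By discrete convolution, Q_j = Σ (P_i / 1 in) · U_{j−i}.
At t = 1 h (j=2): Q = (0.8/1)·19 + (2.3/1)·26 = 75.0 cfs.

Q ≈ 75.0 cfs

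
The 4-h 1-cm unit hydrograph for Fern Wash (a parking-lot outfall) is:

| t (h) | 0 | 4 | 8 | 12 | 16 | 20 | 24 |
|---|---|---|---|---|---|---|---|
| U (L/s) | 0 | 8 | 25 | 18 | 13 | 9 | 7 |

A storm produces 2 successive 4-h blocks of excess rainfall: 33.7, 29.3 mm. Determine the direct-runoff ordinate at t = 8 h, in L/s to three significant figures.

Q ≈ 108 L/s

By discrete convolution, Q_j = Σ (P_i / 10 mm) · U_{j−i}.
At t = 8 h (j=2): Q = (33.7/10)·25 + (29.3/10)·8 = 108 L/s.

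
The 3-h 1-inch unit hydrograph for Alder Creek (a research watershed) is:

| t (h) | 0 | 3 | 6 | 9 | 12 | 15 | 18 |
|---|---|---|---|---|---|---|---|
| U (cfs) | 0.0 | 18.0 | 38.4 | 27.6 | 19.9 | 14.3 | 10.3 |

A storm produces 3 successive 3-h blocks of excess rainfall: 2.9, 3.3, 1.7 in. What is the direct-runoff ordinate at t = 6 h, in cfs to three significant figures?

Q ≈ 171 cfs

By discrete convolution, Q_j = Σ (P_i / 1 in) · U_{j−i}.
At t = 6 h (j=2): Q = (2.9/1)·38.4 + (3.3/1)·18.0 + (1.7/1)·0.0 = 171 cfs.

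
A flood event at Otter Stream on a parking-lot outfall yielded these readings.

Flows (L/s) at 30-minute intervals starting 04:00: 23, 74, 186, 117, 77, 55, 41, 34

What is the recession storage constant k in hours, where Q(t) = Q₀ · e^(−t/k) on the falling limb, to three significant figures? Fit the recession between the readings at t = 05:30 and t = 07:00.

On the falling limb, Q drops from 117 to 41 L/s between t = 05:30 and t = 07:00 (Δt = 1.5 h).
k = −Δt / ln(Q₂/Q₁) = −1.5 / ln(41/117) = 1.43 h.

k ≈ 1.43 h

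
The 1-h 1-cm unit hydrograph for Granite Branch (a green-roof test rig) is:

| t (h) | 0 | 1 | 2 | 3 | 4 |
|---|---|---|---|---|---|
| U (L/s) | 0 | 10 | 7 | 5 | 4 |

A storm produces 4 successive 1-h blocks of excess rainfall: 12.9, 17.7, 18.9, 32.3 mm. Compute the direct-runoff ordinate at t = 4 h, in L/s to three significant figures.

By discrete convolution, Q_j = Σ (P_i / 10 mm) · U_{j−i}.
At t = 4 h (j=4): Q = (12.9/10)·4 + (17.7/10)·5 + (18.9/10)·7 + (32.3/10)·10 = 59.5 L/s.

Q ≈ 59.5 L/s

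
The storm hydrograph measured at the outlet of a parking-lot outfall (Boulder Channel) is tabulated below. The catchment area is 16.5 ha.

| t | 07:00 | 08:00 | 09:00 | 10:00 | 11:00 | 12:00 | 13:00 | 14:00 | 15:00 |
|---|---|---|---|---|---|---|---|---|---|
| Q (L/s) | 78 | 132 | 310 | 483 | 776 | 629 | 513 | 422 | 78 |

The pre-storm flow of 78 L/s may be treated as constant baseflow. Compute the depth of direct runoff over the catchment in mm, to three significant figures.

Direct runoff: 0.0, 54.0, 232.0, 405.0, 698.0, 551.0, 435.0, 344.0, 0.0 L/s; ΣQ_DR = 2719 L/s.
V = ΣQ_DR · Δt = 2719 × 3600 s = 9.788 × 10^6 L.
Over A = 16.5 ha, depth = V / A = 59.3 mm.

d ≈ 59.3 mm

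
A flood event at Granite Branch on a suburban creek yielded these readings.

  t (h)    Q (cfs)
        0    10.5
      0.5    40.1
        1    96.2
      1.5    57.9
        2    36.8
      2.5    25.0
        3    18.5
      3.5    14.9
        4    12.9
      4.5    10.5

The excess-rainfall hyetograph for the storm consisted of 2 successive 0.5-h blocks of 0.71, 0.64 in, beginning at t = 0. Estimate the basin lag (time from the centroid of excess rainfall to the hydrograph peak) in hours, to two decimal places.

Centroid of excess rainfall: t_c = Σ P_i·t̄_i / ΣP_i = 0.4870 h (block centres at 0.25, 0.75 h).
Hydrograph peak occurs at t = 1 h, so basin lag t_L = 1 − 0.4870 = 0.51 h.

t_L ≈ 0.51 h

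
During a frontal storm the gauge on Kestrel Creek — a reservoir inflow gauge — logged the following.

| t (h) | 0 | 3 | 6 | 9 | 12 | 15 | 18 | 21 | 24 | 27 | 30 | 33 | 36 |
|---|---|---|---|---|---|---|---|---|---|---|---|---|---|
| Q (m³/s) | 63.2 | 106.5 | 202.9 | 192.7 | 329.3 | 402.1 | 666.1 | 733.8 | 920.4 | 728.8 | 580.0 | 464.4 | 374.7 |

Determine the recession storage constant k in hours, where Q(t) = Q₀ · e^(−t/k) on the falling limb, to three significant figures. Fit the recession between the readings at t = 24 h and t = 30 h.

k ≈ 13.0 h

On the falling limb, Q drops from 920.4 to 580.0 m³/s between t = 24 h and t = 30 h (Δt = 6 h).
k = −Δt / ln(Q₂/Q₁) = −6 / ln(580.0/920.4) = 13.0 h.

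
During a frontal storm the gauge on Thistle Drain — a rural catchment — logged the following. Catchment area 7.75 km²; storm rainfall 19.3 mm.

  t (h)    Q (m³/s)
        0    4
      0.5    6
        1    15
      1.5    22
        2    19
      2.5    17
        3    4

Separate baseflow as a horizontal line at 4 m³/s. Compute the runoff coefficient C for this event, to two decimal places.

C ≈ 0.71

ΣQ_DR = 59.00 m³/s; V = ΣQ_DR·Δt = 1.062 × 10^5 m³.
Runoff depth d = V / A = 13.70 mm.
C = d / P = 13.70 / 19.3 = 0.71.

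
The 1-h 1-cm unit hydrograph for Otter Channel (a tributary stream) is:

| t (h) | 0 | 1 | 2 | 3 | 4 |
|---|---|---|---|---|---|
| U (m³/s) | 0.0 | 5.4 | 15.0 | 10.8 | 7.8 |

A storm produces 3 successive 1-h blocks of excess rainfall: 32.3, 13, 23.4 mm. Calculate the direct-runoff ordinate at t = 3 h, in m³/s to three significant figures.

By discrete convolution, Q_j = Σ (P_i / 10 mm) · U_{j−i}.
At t = 3 h (j=3): Q = (32.3/10)·10.8 + (13/10)·15.0 + (23.4/10)·5.4 = 67.0 m³/s.

Q ≈ 67.0 m³/s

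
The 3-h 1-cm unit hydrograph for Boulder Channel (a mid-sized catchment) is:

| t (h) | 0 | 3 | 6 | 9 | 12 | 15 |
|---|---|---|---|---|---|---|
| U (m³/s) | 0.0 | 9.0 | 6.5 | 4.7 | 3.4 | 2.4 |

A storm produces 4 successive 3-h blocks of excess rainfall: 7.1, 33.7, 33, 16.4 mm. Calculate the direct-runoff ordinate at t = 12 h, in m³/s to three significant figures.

Q ≈ 54.5 m³/s

By discrete convolution, Q_j = Σ (P_i / 10 mm) · U_{j−i}.
At t = 12 h (j=4): Q = (7.1/10)·3.4 + (33.7/10)·4.7 + (33/10)·6.5 + (16.4/10)·9.0 = 54.5 m³/s.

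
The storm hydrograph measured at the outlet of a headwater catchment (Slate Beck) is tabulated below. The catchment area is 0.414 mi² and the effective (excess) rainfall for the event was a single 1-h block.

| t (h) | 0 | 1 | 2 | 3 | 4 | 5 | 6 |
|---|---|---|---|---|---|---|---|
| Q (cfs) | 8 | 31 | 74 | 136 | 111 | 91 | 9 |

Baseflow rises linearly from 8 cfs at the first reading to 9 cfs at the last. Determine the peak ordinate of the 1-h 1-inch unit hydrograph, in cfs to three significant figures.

U_p ≈ 85.1 cfs

Direct runoff: 0.00, 22.83, 65.67, 127.50, 102.33, 82.17, 0.00 cfs; ΣQ_DR = 400.5 cfs, peak = 127.50 cfs.
Runoff depth d = ΣQ_DR·Δt / A = 400.5 × 3600 / (0.414 mi²) = 1.499 in.
The 1-inch UH is the DRH scaled by (1 in)/d, so U_p = 127.50 × 1/1.499 = 85.1 cfs.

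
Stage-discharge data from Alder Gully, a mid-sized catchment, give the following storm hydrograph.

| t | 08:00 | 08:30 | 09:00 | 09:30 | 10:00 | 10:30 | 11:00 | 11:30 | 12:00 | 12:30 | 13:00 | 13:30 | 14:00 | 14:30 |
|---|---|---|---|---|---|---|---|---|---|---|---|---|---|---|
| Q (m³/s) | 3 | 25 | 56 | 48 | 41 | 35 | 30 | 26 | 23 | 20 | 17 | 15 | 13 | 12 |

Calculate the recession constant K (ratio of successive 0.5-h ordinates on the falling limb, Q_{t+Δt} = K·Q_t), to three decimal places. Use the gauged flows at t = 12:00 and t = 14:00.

Using the recession-limb readings at t = 12:00 and t = 14:00: Q falls from 23 to 13 m³/s over 4 intervals.
K = (Q₂/Q₁)^(1/4) = (13/23)^(1/4) = 0.867.

K ≈ 0.867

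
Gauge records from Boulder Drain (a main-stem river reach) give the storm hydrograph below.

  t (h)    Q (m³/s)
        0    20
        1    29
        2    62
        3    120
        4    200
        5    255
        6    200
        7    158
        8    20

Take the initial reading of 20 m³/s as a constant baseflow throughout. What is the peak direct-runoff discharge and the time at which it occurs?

Q_p = 235.0 m³/s at t = 5 h

Subtracting baseflow gives direct-runoff ordinates: 0.0, 9.0, 42.0, 100.0, 180.0, 235.0, 180.0, 138.0, 0.0 m³/s.
The maximum is 235.0 m³/s, occurring at the reading for t = 5 h.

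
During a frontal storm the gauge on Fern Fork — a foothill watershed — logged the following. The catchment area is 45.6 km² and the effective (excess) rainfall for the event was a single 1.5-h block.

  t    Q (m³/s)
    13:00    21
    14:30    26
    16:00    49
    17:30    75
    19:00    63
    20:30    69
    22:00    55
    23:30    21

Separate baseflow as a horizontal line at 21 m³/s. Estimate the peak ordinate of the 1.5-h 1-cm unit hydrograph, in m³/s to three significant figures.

Direct runoff: 0.0, 5.0, 28.0, 54.0, 42.0, 48.0, 34.0, 0.0 m³/s; ΣQ_DR = 211.0 m³/s, peak = 54.0 m³/s.
Runoff depth d = ΣQ_DR·Δt / A = 211.0 × 5400 / (45.6 km²) = 24.99 mm.
The 1-cm UH is the DRH scaled by (10 mm)/d, so U_p = 54.0 × 10/24.99 = 21.6 m³/s.

U_p ≈ 21.6 m³/s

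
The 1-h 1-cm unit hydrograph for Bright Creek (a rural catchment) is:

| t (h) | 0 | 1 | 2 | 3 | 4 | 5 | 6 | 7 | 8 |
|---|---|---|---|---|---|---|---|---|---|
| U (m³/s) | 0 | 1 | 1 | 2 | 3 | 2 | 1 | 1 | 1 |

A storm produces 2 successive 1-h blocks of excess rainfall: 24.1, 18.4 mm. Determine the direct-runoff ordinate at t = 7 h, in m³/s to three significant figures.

Q ≈ 4.25 m³/s

By discrete convolution, Q_j = Σ (P_i / 10 mm) · U_{j−i}.
At t = 7 h (j=7): Q = (24.1/10)·1 + (18.4/10)·1 = 4.25 m³/s.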